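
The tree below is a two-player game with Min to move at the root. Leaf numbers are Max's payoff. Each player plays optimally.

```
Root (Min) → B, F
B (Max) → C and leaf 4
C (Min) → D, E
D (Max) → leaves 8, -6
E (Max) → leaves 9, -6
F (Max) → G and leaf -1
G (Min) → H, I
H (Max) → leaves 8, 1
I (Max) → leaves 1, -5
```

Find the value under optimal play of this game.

D (Max): max(8, -6) = 8
E (Max): max(9, -6) = 9
C (Min): min(8, 9) = 8
B (Max): max(8, 4) = 8
H (Max): max(8, 1) = 8
I (Max): max(1, -5) = 1
G (Min): min(8, 1) = 1
F (Max): max(1, -1) = 1
Root (Min): min(8, 1) = 1

1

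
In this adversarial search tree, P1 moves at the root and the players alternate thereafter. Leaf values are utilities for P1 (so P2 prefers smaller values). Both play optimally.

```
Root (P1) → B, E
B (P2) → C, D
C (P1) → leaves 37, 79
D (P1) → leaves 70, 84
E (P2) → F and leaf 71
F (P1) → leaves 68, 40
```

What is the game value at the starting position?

79

C (P1): max(37, 79) = 79
D (P1): max(70, 84) = 84
B (P2): min(79, 84) = 79
F (P1): max(68, 40) = 68
E (P2): min(68, 71) = 68
Root (P1): max(79, 68) = 79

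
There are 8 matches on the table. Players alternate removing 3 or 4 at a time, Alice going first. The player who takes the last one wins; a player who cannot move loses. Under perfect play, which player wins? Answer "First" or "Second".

i:   0  1  2  3  4  5  6  7  8
     L  L  L  W  W  W  W  L  L
Position 8 is L, so the second player wins.

Second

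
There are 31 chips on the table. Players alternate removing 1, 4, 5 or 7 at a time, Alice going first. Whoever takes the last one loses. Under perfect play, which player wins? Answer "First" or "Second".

First

Mark each pile size as W (mover wins) or L (mover loses):
i:   0  1  2  3  4  5  6  7  8  9 10 11 12 13 14 15 16 17 18 19 20 21 22 23 24 25 26 27 28 29 30 31
     W  L  W  L  W  W  W  W  W  L  W  L  W  W  W  W  W  L  W  L  W  W  W  W  W  L  W  L  W  W  W  W
Position 31 is W, so the first player wins.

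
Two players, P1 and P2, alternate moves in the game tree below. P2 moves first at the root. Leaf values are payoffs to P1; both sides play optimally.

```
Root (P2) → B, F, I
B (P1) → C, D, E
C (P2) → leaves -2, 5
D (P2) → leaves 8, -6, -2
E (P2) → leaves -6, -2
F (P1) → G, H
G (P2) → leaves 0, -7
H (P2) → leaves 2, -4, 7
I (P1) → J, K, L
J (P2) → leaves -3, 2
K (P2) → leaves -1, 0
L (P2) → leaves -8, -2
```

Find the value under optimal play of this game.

-4

C (P2): min(-2, 5) = -2
D (P2): min(8, -6, -2) = -6
E (P2): min(-6, -2) = -6
B (P1): max(-2, -6, -6) = -2
G (P2): min(0, -7) = -7
H (P2): min(2, -4, 7) = -4
F (P1): max(-7, -4) = -4
J (P2): min(-3, 2) = -3
K (P2): min(-1, 0) = -1
L (P2): min(-8, -2) = -8
I (P1): max(-3, -1, -8) = -1
Root (P2): min(-2, -4, -1) = -4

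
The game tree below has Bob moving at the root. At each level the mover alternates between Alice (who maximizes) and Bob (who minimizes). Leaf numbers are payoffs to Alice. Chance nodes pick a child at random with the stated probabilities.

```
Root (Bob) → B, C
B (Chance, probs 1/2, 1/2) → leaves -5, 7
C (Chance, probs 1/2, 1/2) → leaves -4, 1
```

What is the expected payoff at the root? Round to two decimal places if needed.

B (Chance): 1/2·-5 + 1/2·7 = 1
C (Chance): 1/2·-4 + 1/2·1 = -1.5
Root (Bob): min(1, -1.5) = -1.5

-1.5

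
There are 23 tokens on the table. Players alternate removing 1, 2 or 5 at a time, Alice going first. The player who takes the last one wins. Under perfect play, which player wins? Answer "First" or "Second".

First

Mark each pile size as W (mover wins) or L (mover loses):
i:   0  1  2  3  4  5  6  7  8  9 10 11 12 13 14 15 16 17 18 19 20 21 22 23
     L  W  W  L  W  W  L  W  W  L  W  W  L  W  W  L  W  W  L  W  W  L  W  W
Position 23 is W, so the first player wins.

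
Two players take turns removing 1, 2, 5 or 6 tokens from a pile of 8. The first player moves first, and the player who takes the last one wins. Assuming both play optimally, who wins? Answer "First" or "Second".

First

i:   0  1  2  3  4  5  6  7  8
     L  W  W  L  W  W  W  L  W
Position 8 is W, so the first player wins.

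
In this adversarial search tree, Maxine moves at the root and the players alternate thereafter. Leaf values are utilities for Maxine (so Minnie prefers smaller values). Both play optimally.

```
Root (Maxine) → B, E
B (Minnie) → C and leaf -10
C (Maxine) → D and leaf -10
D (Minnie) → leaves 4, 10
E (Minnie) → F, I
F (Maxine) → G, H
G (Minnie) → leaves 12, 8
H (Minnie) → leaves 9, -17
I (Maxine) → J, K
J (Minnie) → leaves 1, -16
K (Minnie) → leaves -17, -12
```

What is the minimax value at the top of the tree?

D (Minnie): min(4, 10) = 4
C (Maxine): max(4, -10) = 4
B (Minnie): min(4, -10) = -10
G (Minnie): min(12, 8) = 8
H (Minnie): min(9, -17) = -17
F (Maxine): max(8, -17) = 8
J (Minnie): min(1, -16) = -16
K (Minnie): min(-17, -12) = -17
I (Maxine): max(-16, -17) = -16
E (Minnie): min(8, -16) = -16
Root (Maxine): max(-10, -16) = -10

-10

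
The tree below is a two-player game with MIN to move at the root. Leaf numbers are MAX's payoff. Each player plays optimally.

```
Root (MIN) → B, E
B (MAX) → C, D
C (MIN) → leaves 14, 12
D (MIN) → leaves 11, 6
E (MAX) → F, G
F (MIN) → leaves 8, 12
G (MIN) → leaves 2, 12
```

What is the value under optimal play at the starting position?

8

C (MIN): min(14, 12) = 12
D (MIN): min(11, 6) = 6
B (MAX): max(12, 6) = 12
F (MIN): min(8, 12) = 8
G (MIN): min(2, 12) = 2
E (MAX): max(8, 2) = 8
Root (MIN): min(12, 8) = 8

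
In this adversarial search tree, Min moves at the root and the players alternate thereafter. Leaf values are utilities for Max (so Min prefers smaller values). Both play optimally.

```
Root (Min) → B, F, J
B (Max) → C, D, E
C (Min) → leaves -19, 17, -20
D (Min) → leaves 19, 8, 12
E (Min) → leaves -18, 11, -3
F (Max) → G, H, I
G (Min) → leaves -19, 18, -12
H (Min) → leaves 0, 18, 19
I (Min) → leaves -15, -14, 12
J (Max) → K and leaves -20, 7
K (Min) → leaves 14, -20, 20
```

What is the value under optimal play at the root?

C (Min): min(-19, 17, -20) = -20
D (Min): min(19, 8, 12) = 8
E (Min): min(-18, 11, -3) = -18
B (Max): max(-20, 8, -18) = 8
G (Min): min(-19, 18, -12) = -19
H (Min): min(0, 18, 19) = 0
I (Min): min(-15, -14, 12) = -15
F (Max): max(-19, 0, -15) = 0
K (Min): min(14, -20, 20) = -20
J (Max): max(-20, -20, 7) = 7
Root (Min): min(8, 0, 7) = 0

0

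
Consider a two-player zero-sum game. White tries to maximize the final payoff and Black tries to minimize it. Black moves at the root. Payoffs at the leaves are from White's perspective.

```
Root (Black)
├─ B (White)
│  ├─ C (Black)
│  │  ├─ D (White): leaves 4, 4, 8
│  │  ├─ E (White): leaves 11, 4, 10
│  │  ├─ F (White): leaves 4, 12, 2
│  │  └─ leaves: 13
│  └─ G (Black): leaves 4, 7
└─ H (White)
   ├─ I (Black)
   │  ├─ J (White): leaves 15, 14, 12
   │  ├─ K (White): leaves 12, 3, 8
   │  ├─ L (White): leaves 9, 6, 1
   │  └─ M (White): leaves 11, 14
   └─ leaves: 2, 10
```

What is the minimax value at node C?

8

D: max(4, 4, 8) = 8
E: max(11, 4, 10) = 11
F: max(4, 12, 2) = 12
C: min(8, 11, 12, 13) = 8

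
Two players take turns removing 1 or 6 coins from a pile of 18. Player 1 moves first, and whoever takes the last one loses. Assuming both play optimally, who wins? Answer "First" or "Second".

First

W/L table (W = player to move can force a win):
i:   0  1  2  3  4  5  6  7  8  9 10 11 12 13 14 15 16 17 18
     W  L  W  L  W  L  W  W  L  W  L  W  L  W  W  L  W  L  W
Position 18 is W, so the first player wins.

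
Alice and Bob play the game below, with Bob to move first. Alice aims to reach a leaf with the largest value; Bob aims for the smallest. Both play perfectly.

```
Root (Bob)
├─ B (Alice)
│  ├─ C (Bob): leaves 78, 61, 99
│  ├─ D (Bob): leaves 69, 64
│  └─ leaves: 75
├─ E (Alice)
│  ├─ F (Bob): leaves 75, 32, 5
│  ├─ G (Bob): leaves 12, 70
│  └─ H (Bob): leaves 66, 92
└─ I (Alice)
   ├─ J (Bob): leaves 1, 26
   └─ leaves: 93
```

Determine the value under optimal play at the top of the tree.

66

C (Bob): min(78, 61, 99) = 61
D (Bob): min(69, 64) = 64
B (Alice): max(61, 64, 75) = 75
F (Bob): min(75, 32, 5) = 5
G (Bob): min(12, 70) = 12
H (Bob): min(66, 92) = 66
E (Alice): max(5, 12, 66) = 66
J (Bob): min(1, 26) = 1
I (Alice): max(1, 93) = 93
Root (Bob): min(75, 66, 93) = 66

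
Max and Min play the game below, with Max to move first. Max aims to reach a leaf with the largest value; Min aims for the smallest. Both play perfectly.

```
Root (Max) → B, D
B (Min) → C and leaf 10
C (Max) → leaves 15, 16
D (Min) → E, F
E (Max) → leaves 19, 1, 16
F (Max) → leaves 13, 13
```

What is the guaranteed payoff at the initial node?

13

C (Max): max(15, 16) = 16
B (Min): min(16, 10) = 10
E (Max): max(19, 1, 16) = 19
F (Max): max(13, 13) = 13
D (Min): min(19, 13) = 13
Root (Max): max(10, 13) = 13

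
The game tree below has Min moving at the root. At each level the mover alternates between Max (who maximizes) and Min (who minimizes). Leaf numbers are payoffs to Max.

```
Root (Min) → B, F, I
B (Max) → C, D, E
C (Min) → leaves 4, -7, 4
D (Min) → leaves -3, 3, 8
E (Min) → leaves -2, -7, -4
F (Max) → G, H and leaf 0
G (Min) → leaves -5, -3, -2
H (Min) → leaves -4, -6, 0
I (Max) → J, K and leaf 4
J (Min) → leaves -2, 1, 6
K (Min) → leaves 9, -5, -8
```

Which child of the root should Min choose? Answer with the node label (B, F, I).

C (Min): min(4, -7, 4) = -7
D (Min): min(-3, 3, 8) = -3
E (Min): min(-2, -7, -4) = -7
B (Max): max(-7, -3, -7) = -3
G (Min): min(-5, -3, -2) = -5
H (Min): min(-4, -6, 0) = -6
F (Max): max(-5, -6, 0) = 0
J (Min): min(-2, 1, 6) = -2
K (Min): min(9, -5, -8) = -8
I (Max): max(-2, -8, 4) = 4
Root (Min): min(-3, 0, 4) = -3
Min picks the child with the lowest value: B (value -3).

B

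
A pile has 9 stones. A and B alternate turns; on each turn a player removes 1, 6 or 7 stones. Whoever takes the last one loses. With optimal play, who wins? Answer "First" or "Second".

First

W/L table (W = player to move can force a win):
i:   0  1  2  3  4  5  6  7  8  9
     W  L  W  L  W  L  W  W  W  W
Position 9 is W, so the first player wins.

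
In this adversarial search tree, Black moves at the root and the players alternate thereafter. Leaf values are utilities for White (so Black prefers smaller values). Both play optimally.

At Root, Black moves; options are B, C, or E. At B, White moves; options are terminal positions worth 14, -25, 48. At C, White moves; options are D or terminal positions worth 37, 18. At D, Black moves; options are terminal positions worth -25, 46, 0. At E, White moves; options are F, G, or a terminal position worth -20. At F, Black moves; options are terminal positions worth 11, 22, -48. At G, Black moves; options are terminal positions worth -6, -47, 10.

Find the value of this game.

-20

B (White): max(14, -25, 48) = 48
D (Black): min(-25, 46, 0) = -25
C (White): max(-25, 37, 18) = 37
F (Black): min(11, 22, -48) = -48
G (Black): min(-6, -47, 10) = -47
E (White): max(-48, -47, -20) = -20
Root (Black): min(48, 37, -20) = -20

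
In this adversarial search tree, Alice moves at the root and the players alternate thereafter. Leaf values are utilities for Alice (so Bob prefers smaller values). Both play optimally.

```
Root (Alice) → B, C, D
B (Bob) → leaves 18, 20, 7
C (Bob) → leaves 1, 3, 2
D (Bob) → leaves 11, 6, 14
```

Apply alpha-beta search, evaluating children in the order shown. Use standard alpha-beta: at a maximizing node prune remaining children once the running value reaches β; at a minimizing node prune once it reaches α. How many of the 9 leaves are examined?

B [α=-∞,β=+∞]: v=7
C [α=7,β=+∞]: v=1 after child 1 ≤ α → α-cutoff, skip 2
D [α=7,β=+∞]: v=6 after child 2 ≤ α → α-cutoff, skip 1
Root [α=-∞,β=+∞]: v=7
Leaves evaluated: 6 of 9.

6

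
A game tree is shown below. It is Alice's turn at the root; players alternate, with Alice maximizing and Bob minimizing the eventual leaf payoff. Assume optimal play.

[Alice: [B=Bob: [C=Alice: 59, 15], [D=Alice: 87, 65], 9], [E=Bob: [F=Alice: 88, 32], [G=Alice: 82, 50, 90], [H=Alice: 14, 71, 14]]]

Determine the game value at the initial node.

C (Alice): max(59, 15) = 59
D (Alice): max(87, 65) = 87
B (Bob): min(59, 87, 9) = 9
F (Alice): max(88, 32) = 88
G (Alice): max(82, 50, 90) = 90
H (Alice): max(14, 71, 14) = 71
E (Bob): min(88, 90, 71) = 71
Root (Alice): max(9, 71) = 71

71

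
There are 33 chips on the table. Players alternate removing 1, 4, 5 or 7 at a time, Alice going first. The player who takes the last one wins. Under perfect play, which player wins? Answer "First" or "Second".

First

Positions where the player to move wins (W) vs loses (L):
i:   0  1  2  3  4  5  6  7  8  9 10 11 12 13 14 15 16 17 18 19 20 21 22 23 24 25 26 27 28 29 30 31 32 33
     L  W  L  W  W  W  W  W  L  W  L  W  W  W  W  W  L  W  L  W  W  W  W  W  L  W  L  W  W  W  W  W  L  W
Position 33 is W, so the first player wins.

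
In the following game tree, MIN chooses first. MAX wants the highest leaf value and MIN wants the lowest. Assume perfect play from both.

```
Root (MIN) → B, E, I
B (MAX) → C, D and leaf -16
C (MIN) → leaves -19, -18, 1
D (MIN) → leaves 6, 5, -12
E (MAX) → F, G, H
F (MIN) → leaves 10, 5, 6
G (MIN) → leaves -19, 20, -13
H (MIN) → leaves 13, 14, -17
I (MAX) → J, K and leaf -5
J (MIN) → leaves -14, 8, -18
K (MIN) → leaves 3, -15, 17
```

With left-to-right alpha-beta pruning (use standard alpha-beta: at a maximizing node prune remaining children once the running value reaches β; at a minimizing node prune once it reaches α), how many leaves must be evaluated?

C [α=-∞,β=+∞]: v=-19
D [α=-19,β=+∞]: v=-12
B [α=-∞,β=+∞]: v=-12
F [α=-∞,β=-12]: v=5
E [α=-∞,β=-12]: v=5 after child 1 ≥ β → β-cutoff, skip 2
J [α=-∞,β=-12]: v=-18
K [α=-18,β=-12]: v=-15
I [α=-∞,β=-12]: v=-5
Root [α=-∞,β=+∞]: v=-12
Leaves evaluated: 17 of 23.

17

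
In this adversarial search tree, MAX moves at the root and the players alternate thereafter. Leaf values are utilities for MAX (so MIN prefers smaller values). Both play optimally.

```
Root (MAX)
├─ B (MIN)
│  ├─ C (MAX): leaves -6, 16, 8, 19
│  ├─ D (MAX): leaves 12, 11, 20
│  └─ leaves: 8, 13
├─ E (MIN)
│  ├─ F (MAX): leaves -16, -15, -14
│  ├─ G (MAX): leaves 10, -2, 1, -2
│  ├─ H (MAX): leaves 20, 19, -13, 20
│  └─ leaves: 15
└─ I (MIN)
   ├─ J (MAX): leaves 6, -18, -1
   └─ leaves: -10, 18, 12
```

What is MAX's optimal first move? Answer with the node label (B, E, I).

C (MAX): max(-6, 16, 8, 19) = 19
D (MAX): max(12, 11, 20) = 20
B (MIN): min(19, 20, 8, 13) = 8
F (MAX): max(-16, -15, -14) = -14
G (MAX): max(10, -2, 1, -2) = 10
H (MAX): max(20, 19, -13, 20) = 20
E (MIN): min(-14, 10, 20, 15) = -14
J (MAX): max(6, -18, -1) = 6
I (MIN): min(6, -10, 18, 12) = -10
Root (MAX): max(8, -14, -10) = 8
MAX picks the child with the highest value: B (value 8).

B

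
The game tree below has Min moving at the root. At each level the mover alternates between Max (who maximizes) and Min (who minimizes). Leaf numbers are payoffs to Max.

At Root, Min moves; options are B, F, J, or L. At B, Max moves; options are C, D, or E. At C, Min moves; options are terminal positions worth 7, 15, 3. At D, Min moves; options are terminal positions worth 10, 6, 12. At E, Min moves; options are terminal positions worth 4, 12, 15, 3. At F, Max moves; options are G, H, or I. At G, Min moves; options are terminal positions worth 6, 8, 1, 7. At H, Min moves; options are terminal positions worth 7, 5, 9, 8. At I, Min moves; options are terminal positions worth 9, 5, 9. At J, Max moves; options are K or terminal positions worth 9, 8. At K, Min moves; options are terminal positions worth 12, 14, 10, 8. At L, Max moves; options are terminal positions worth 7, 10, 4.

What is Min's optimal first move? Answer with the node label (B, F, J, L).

F

C (Min): min(7, 15, 3) = 3
D (Min): min(10, 6, 12) = 6
E (Min): min(4, 12, 15, 3) = 3
B (Max): max(3, 6, 3) = 6
G (Min): min(6, 8, 1, 7) = 1
H (Min): min(7, 5, 9, 8) = 5
I (Min): min(9, 5, 9) = 5
F (Max): max(1, 5, 5) = 5
K (Min): min(12, 14, 10, 8) = 8
J (Max): max(8, 9, 8) = 9
L (Max): max(7, 10, 4) = 10
Root (Min): min(6, 5, 9, 10) = 5
Min picks the child with the lowest value: F (value 5).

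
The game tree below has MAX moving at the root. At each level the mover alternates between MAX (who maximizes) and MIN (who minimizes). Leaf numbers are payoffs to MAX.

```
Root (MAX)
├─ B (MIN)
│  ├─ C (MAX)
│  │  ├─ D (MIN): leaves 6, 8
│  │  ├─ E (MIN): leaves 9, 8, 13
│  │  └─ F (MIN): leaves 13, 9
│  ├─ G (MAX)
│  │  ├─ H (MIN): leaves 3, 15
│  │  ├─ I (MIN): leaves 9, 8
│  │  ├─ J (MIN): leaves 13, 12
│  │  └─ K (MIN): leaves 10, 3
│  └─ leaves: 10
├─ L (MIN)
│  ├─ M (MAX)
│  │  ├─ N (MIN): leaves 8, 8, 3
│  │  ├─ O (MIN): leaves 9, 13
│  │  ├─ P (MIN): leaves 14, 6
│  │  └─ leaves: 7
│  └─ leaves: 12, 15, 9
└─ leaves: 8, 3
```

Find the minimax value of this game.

9

D (MIN): min(6, 8) = 6
E (MIN): min(9, 8, 13) = 8
F (MIN): min(13, 9) = 9
C (MAX): max(6, 8, 9) = 9
H (MIN): min(3, 15) = 3
I (MIN): min(9, 8) = 8
J (MIN): min(13, 12) = 12
K (MIN): min(10, 3) = 3
G (MAX): max(3, 8, 12, 3) = 12
B (MIN): min(9, 12, 10) = 9
N (MIN): min(8, 8, 3) = 3
O (MIN): min(9, 13) = 9
P (MIN): min(14, 6) = 6
M (MAX): max(3, 9, 6, 7) = 9
L (MIN): min(9, 12, 15, 9) = 9
Root (MAX): max(9, 9, 8, 3) = 9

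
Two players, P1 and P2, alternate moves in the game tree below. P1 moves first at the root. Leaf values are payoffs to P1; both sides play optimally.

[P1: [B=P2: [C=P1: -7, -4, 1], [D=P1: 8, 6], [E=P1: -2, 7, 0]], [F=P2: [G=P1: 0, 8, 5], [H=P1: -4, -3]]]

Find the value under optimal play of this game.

1

C (P1): max(-7, -4, 1) = 1
D (P1): max(8, 6) = 8
E (P1): max(-2, 7, 0) = 7
B (P2): min(1, 8, 7) = 1
G (P1): max(0, 8, 5) = 8
H (P1): max(-4, -3) = -3
F (P2): min(8, -3) = -3
Root (P1): max(1, -3) = 1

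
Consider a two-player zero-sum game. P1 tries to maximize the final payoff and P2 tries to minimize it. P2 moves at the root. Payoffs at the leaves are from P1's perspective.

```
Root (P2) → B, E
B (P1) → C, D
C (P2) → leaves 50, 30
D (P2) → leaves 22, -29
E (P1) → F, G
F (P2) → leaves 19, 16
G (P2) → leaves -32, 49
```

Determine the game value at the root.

C (P2): min(50, 30) = 30
D (P2): min(22, -29) = -29
B (P1): max(30, -29) = 30
F (P2): min(19, 16) = 16
G (P2): min(-32, 49) = -32
E (P1): max(16, -32) = 16
Root (P2): min(30, 16) = 16

16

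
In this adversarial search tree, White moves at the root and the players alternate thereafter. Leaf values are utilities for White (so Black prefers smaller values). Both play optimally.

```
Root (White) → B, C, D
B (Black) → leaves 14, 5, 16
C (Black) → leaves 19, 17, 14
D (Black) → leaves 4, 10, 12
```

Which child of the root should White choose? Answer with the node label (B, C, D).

C

B (Black): min(14, 5, 16) = 5
C (Black): min(19, 17, 14) = 14
D (Black): min(4, 10, 12) = 4
Root (White): max(5, 14, 4) = 14
White picks the child with the highest value: C (value 14).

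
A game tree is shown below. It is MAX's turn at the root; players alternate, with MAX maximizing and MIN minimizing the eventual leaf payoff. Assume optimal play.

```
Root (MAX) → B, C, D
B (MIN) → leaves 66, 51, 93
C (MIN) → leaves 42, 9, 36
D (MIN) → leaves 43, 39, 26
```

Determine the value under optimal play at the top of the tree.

51

B (MIN): min(66, 51, 93) = 51
C (MIN): min(42, 9, 36) = 9
D (MIN): min(43, 39, 26) = 26
Root (MAX): max(51, 9, 26) = 51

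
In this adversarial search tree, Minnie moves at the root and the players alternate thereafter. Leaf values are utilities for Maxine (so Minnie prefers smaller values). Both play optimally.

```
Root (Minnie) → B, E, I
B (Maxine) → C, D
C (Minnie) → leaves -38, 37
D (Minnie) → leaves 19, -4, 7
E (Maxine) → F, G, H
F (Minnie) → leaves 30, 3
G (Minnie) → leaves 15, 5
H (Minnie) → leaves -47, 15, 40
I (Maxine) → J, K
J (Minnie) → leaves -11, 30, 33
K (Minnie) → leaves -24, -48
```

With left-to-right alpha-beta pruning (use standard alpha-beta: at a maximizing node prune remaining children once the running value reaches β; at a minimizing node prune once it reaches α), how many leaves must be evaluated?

11

C [α=-∞,β=+∞]: v=-38
D [α=-38,β=+∞]: v=-4
B [α=-∞,β=+∞]: v=-4
F [α=-∞,β=-4]: v=3
E [α=-∞,β=-4]: v=3 after child 1 ≥ β → β-cutoff, skip 2
J [α=-∞,β=-4]: v=-11
K [α=-11,β=-4]: v=-24 after child 1 ≤ α → α-cutoff, skip 1
I [α=-∞,β=-4]: v=-11
Root [α=-∞,β=+∞]: v=-11
Leaves evaluated: 11 of 17.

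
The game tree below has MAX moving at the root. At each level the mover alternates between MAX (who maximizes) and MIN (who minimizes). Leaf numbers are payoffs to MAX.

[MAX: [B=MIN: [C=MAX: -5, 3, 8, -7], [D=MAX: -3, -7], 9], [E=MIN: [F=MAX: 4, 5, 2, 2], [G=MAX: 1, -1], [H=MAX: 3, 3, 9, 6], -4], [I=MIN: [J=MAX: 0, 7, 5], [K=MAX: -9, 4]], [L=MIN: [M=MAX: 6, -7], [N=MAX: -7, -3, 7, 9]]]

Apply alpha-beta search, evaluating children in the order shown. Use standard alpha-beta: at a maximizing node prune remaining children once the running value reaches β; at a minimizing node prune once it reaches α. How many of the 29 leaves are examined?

C [α=-∞,β=+∞]: v=8
D [α=-∞,β=8]: v=-3
B [α=-∞,β=+∞]: v=-3
F [α=-3,β=+∞]: v=5
G [α=-3,β=5]: v=1
H [α=-3,β=1]: v=3 after child 1 ≥ β → β-cutoff, skip 3
E [α=-3,β=+∞]: v=-4
J [α=-3,β=+∞]: v=7
K [α=-3,β=7]: v=4
I [α=-3,β=+∞]: v=4
M [α=4,β=+∞]: v=6
N [α=4,β=6]: v=7 after child 3 ≥ β → β-cutoff, skip 1
L [α=4,β=+∞]: v=6
Root [α=-∞,β=+∞]: v=6
Leaves evaluated: 25 of 29.

25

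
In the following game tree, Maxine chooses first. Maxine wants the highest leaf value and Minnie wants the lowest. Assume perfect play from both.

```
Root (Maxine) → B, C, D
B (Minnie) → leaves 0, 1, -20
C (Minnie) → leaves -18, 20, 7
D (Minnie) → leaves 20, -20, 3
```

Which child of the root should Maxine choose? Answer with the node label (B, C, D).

B (Minnie): min(0, 1, -20) = -20
C (Minnie): min(-18, 20, 7) = -18
D (Minnie): min(20, -20, 3) = -20
Root (Maxine): max(-20, -18, -20) = -18
Maxine picks the child with the highest value: C (value -18).

C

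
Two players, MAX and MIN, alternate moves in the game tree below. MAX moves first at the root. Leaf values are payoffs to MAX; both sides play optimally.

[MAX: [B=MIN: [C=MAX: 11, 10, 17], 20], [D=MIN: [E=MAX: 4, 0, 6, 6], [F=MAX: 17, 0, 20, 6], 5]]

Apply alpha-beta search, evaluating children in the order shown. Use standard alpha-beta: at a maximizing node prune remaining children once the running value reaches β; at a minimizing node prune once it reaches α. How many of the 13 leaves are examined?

C [α=-∞,β=+∞]: v=17
B [α=-∞,β=+∞]: v=17
E [α=17,β=+∞]: v=6
D [α=17,β=+∞]: v=6 after child 1 ≤ α → α-cutoff, skip 2
Root [α=-∞,β=+∞]: v=17
Leaves evaluated: 8 of 13.

8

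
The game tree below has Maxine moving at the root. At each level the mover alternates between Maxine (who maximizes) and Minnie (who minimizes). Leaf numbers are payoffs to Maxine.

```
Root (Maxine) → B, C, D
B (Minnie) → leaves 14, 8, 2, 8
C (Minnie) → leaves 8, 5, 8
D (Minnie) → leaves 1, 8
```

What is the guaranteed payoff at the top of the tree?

B (Minnie): min(14, 8, 2, 8) = 2
C (Minnie): min(8, 5, 8) = 5
D (Minnie): min(1, 8) = 1
Root (Maxine): max(2, 5, 1) = 5

5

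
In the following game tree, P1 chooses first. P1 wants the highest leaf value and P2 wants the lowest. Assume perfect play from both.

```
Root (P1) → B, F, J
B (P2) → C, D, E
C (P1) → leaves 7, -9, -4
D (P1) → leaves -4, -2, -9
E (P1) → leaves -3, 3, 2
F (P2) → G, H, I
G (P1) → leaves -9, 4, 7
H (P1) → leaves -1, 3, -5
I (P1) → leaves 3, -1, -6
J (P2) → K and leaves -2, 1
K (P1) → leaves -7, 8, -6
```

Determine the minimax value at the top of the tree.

3

C (P1): max(7, -9, -4) = 7
D (P1): max(-4, -2, -9) = -2
E (P1): max(-3, 3, 2) = 3
B (P2): min(7, -2, 3) = -2
G (P1): max(-9, 4, 7) = 7
H (P1): max(-1, 3, -5) = 3
I (P1): max(3, -1, -6) = 3
F (P2): min(7, 3, 3) = 3
K (P1): max(-7, 8, -6) = 8
J (P2): min(8, -2, 1) = -2
Root (P1): max(-2, 3, -2) = 3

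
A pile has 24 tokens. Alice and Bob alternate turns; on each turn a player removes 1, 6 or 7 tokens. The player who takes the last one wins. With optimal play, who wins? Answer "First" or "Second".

Second

Positions where the player to move wins (W) vs loses (L):
i:   0  1  2  3  4  5  6  7  8  9 10 11 12 13 14 15 16 17 18 19 20 21 22 23 24
     L  W  L  W  L  W  W  W  W  W  W  W  L  W  L  W  L  W  W  W  W  W  W  W  L
Position 24 is L, so the second player wins.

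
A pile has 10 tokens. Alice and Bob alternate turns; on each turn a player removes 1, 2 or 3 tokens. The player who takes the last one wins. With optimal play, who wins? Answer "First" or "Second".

W/L table (W = player to move can force a win):
i:   0  1  2  3  4  5  6  7  8  9 10
     L  W  W  W  L  W  W  W  L  W  W
Position 10 is W, so the first player wins.

First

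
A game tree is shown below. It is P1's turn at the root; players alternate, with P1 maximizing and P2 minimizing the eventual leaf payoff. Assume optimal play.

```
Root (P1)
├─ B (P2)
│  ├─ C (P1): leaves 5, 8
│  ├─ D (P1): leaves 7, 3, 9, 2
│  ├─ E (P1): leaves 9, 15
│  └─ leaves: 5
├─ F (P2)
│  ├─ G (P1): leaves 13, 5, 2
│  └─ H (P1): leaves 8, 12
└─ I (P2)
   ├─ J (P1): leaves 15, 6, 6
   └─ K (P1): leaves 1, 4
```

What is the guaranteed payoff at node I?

J: max(15, 6, 6) = 15
K: max(1, 4) = 4
I: min(15, 4) = 4

4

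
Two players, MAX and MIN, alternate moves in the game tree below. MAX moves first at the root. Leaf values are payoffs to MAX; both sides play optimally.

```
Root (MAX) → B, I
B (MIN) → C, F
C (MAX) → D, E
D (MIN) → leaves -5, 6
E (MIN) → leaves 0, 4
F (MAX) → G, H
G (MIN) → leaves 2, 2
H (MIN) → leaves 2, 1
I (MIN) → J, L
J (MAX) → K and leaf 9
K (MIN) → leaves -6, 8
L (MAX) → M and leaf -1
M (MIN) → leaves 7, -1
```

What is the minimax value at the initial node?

0

D (MIN): min(-5, 6) = -5
E (MIN): min(0, 4) = 0
C (MAX): max(-5, 0) = 0
G (MIN): min(2, 2) = 2
H (MIN): min(2, 1) = 1
F (MAX): max(2, 1) = 2
B (MIN): min(0, 2) = 0
K (MIN): min(-6, 8) = -6
J (MAX): max(-6, 9) = 9
M (MIN): min(7, -1) = -1
L (MAX): max(-1, -1) = -1
I (MIN): min(9, -1) = -1
Root (MAX): max(0, -1) = 0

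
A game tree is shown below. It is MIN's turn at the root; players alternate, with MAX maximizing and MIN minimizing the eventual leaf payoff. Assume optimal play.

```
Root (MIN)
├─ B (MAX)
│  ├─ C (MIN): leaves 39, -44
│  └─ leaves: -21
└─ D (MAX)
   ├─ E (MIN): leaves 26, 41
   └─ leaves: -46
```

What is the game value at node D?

E: min(26, 41) = 26
D: max(26, -46) = 26

26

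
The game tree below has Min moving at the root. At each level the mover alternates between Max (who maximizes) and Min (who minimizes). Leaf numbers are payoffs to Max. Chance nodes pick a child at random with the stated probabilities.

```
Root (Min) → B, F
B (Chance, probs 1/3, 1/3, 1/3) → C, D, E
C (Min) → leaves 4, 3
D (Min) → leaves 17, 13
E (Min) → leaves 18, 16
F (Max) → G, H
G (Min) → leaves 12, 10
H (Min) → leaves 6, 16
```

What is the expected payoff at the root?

10

C (Min): min(4, 3) = 3
D (Min): min(17, 13) = 13
E (Min): min(18, 16) = 16
B (Chance): 1/3·3 + 1/3·13 + 1/3·16 = 10.67
G (Min): min(12, 10) = 10
H (Min): min(6, 16) = 6
F (Max): max(10, 6) = 10
Root (Min): min(10.67, 10) = 10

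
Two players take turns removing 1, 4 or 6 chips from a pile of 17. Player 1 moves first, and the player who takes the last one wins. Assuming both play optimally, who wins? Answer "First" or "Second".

Second

W/L table (W = player to move can force a win):
i:   0  1  2  3  4  5  6  7  8  9 10 11 12 13 14 15 16 17
     L  W  L  W  W  L  W  L  W  W  L  W  L  W  W  L  W  L
Position 17 is L, so the second player wins.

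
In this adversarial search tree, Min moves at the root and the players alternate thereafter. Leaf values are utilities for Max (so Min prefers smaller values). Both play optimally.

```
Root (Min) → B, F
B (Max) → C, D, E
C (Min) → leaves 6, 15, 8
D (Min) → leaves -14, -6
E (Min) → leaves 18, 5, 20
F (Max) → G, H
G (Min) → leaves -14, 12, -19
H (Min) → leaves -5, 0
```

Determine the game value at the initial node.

-5

C (Min): min(6, 15, 8) = 6
D (Min): min(-14, -6) = -14
E (Min): min(18, 5, 20) = 5
B (Max): max(6, -14, 5) = 6
G (Min): min(-14, 12, -19) = -19
H (Min): min(-5, 0) = -5
F (Max): max(-19, -5) = -5
Root (Min): min(6, -5) = -5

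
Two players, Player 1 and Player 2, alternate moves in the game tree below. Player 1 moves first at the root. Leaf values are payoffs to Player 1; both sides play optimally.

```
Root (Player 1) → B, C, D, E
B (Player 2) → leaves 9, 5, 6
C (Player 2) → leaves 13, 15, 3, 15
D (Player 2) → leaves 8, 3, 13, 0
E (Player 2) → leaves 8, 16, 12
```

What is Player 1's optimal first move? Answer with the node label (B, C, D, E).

B (Player 2): min(9, 5, 6) = 5
C (Player 2): min(13, 15, 3, 15) = 3
D (Player 2): min(8, 3, 13, 0) = 0
E (Player 2): min(8, 16, 12) = 8
Root (Player 1): max(5, 3, 0, 8) = 8
Player 1 picks the child with the highest value: E (value 8).

E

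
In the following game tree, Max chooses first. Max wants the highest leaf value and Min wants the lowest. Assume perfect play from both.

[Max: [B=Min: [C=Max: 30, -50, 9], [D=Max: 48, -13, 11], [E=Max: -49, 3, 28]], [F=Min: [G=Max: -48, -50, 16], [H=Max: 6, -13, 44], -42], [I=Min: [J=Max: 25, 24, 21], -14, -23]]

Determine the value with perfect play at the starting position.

28

C (Max): max(30, -50, 9) = 30
D (Max): max(48, -13, 11) = 48
E (Max): max(-49, 3, 28) = 28
B (Min): min(30, 48, 28) = 28
G (Max): max(-48, -50, 16) = 16
H (Max): max(6, -13, 44) = 44
F (Min): min(16, 44, -42) = -42
J (Max): max(25, 24, 21) = 25
I (Min): min(25, -14, -23) = -23
Root (Max): max(28, -42, -23) = 28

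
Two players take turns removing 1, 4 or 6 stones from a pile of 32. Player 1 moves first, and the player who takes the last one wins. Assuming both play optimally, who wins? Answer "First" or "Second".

Second

W/L table (W = player to move can force a win):
i:   0  1  2  3  4  5  6  7  8  9 10 11 12 13 14 15 16 17 18 19 20 21 22 23 24 25 26 27 28 29 30 31 32
     L  W  L  W  W  L  W  L  W  W  L  W  L  W  W  L  W  L  W  W  L  W  L  W  W  L  W  L  W  W  L  W  L
Position 32 is L, so the second player wins.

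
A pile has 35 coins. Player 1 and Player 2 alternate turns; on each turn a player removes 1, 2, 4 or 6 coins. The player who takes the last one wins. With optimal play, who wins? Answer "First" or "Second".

Positions where the player to move wins (W) vs loses (L):
i:   0  1  2  3  4  5  6  7  8  9 10 11 12 13 14 15 16 17 18 19 20 21 22 23 24 25 26 27 28 29 30 31 32 33 34 35
     L  W  W  L  W  W  W  W  L  W  W  L  W  W  W  W  L  W  W  L  W  W  W  W  L  W  W  L  W  W  W  W  L  W  W  L
Position 35 is L, so the second player wins.

Second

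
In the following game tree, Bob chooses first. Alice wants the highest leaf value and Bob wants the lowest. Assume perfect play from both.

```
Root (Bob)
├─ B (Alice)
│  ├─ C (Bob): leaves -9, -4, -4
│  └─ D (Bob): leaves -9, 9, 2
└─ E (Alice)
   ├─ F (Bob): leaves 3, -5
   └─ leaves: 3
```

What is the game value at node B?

-9

C: min(-9, -4, -4) = -9
D: min(-9, 9, 2) = -9
B: max(-9, -9) = -9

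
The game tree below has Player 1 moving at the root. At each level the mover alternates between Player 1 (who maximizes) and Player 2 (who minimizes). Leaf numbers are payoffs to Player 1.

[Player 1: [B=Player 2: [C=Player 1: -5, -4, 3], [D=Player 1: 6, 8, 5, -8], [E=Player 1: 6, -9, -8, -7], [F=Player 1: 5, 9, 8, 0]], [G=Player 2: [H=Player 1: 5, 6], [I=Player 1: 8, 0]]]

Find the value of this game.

6

C (Player 1): max(-5, -4, 3) = 3
D (Player 1): max(6, 8, 5, -8) = 8
E (Player 1): max(6, -9, -8, -7) = 6
F (Player 1): max(5, 9, 8, 0) = 9
B (Player 2): min(3, 8, 6, 9) = 3
H (Player 1): max(5, 6) = 6
I (Player 1): max(8, 0) = 8
G (Player 2): min(6, 8) = 6
Root (Player 1): max(3, 6) = 6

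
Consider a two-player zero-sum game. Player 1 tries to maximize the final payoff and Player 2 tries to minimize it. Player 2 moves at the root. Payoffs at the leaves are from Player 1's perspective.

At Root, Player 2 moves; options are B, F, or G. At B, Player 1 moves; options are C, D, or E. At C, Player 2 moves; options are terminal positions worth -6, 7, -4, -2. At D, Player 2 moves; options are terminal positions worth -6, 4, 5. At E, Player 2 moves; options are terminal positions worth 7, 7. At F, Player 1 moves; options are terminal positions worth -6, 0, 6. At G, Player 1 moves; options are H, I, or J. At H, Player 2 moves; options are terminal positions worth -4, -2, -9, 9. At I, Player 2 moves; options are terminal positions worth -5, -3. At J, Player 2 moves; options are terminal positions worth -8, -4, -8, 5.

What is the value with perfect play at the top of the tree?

C (Player 2): min(-6, 7, -4, -2) = -6
D (Player 2): min(-6, 4, 5) = -6
E (Player 2): min(7, 7) = 7
B (Player 1): max(-6, -6, 7) = 7
F (Player 1): max(-6, 0, 6) = 6
H (Player 2): min(-4, -2, -9, 9) = -9
I (Player 2): min(-5, -3) = -5
J (Player 2): min(-8, -4, -8, 5) = -8
G (Player 1): max(-9, -5, -8) = -5
Root (Player 2): min(7, 6, -5) = -5

-5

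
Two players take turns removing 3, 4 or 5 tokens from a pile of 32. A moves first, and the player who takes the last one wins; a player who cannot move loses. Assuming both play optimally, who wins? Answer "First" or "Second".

Compute winning (W) and losing (L) positions by backward induction:
i:   0  1  2  3  4  5  6  7  8  9 10 11 12 13 14 15 16 17 18 19 20 21 22 23 24 25 26 27 28 29 30 31 32
     L  L  L  W  W  W  W  W  L  L  L  W  W  W  W  W  L  L  L  W  W  W  W  W  L  L  L  W  W  W  W  W  L
Position 32 is L, so the second player wins.

Second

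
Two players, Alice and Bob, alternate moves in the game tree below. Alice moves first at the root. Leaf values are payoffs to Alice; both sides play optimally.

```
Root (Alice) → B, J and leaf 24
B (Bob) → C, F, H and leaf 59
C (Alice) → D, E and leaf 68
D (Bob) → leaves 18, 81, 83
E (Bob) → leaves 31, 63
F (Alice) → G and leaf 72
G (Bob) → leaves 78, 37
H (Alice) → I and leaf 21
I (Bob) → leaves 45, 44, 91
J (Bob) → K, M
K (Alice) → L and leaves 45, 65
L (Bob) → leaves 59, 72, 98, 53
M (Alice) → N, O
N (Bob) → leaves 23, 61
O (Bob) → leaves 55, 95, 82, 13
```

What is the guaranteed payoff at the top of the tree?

44

D (Bob): min(18, 81, 83) = 18
E (Bob): min(31, 63) = 31
C (Alice): max(18, 31, 68) = 68
G (Bob): min(78, 37) = 37
F (Alice): max(37, 72) = 72
I (Bob): min(45, 44, 91) = 44
H (Alice): max(44, 21) = 44
B (Bob): min(68, 72, 44, 59) = 44
L (Bob): min(59, 72, 98, 53) = 53
K (Alice): max(53, 45, 65) = 65
N (Bob): min(23, 61) = 23
O (Bob): min(55, 95, 82, 13) = 13
M (Alice): max(23, 13) = 23
J (Bob): min(65, 23) = 23
Root (Alice): max(44, 23, 24) = 44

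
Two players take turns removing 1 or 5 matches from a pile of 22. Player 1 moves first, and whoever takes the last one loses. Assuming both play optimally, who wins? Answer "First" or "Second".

First

W/L table (W = player to move can force a win):
i:   0  1  2  3  4  5  6  7  8  9 10 11 12 13 14 15 16 17 18 19 20 21 22
     W  L  W  L  W  L  W  L  W  L  W  L  W  L  W  L  W  L  W  L  W  L  W
Position 22 is W, so the first player wins.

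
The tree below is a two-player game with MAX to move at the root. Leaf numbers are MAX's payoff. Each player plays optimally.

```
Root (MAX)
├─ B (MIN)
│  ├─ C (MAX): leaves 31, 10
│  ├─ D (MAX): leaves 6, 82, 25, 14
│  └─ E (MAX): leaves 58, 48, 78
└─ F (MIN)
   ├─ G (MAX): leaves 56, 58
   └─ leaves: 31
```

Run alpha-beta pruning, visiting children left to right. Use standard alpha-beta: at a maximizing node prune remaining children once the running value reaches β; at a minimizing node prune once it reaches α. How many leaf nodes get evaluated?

8

C [α=-∞,β=+∞]: v=31
D [α=-∞,β=31]: v=82 after child 2 ≥ β → β-cutoff, skip 2
E [α=-∞,β=31]: v=58 after child 1 ≥ β → β-cutoff, skip 2
B [α=-∞,β=+∞]: v=31
G [α=31,β=+∞]: v=58
F [α=31,β=+∞]: v=31
Root [α=-∞,β=+∞]: v=31
Leaves evaluated: 8 of 12.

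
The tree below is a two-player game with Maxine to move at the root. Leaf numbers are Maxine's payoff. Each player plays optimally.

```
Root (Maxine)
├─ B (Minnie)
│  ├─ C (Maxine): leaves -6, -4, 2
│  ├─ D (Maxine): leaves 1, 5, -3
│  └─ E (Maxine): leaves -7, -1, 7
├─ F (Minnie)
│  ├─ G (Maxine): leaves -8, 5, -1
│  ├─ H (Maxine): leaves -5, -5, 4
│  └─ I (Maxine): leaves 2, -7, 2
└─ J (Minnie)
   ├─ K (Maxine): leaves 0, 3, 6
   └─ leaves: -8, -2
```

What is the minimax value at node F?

2

G: max(-8, 5, -1) = 5
H: max(-5, -5, 4) = 4
I: max(2, -7, 2) = 2
F: min(5, 4, 2) = 2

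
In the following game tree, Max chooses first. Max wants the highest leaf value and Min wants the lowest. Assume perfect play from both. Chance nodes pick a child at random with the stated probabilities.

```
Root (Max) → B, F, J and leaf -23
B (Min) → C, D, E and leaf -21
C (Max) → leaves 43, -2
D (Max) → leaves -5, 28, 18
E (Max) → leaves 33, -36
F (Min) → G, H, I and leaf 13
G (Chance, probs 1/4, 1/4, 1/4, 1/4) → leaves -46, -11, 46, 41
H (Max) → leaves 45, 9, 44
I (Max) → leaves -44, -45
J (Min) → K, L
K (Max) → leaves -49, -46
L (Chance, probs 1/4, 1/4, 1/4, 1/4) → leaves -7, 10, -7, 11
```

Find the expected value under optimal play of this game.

-21

C (Max): max(43, -2) = 43
D (Max): max(-5, 28, 18) = 28
E (Max): max(33, -36) = 33
B (Min): min(43, 28, 33, -21) = -21
G (Chance): 1/4·-46 + 1/4·-11 + 1/4·46 + 1/4·41 = 7.5
H (Max): max(45, 9, 44) = 45
I (Max): max(-44, -45) = -44
F (Min): min(7.5, 45, -44, 13) = -44
K (Max): max(-49, -46) = -46
L (Chance): 1/4·-7 + 1/4·10 + 1/4·-7 + 1/4·11 = 1.75
J (Min): min(-46, 1.75) = -46
Root (Max): max(-21, -44, -46, -23) = -21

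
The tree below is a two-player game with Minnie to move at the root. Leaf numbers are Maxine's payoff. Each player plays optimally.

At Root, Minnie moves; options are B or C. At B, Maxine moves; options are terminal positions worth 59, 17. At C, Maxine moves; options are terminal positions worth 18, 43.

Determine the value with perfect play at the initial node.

43

B (Maxine): max(59, 17) = 59
C (Maxine): max(18, 43) = 43
Root (Minnie): min(59, 43) = 43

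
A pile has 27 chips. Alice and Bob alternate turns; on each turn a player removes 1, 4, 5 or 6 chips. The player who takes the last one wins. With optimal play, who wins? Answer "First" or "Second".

Second

Compute winning (W) and losing (L) positions by backward induction:
i:   0  1  2  3  4  5  6  7  8  9 10 11 12 13 14 15 16 17 18 19 20 21 22 23 24 25 26 27
     L  W  L  W  W  W  W  W  W  L  W  L  W  W  W  W  W  W  L  W  L  W  W  W  W  W  W  L
Position 27 is L, so the second player wins.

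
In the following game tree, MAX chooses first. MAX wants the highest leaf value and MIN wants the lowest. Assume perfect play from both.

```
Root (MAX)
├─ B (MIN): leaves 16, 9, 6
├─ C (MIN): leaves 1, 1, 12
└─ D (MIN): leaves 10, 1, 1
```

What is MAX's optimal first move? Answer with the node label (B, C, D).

B (MIN): min(16, 9, 6) = 6
C (MIN): min(1, 1, 12) = 1
D (MIN): min(10, 1, 1) = 1
Root (MAX): max(6, 1, 1) = 6
MAX picks the child with the highest value: B (value 6).

B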